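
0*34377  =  0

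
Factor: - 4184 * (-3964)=2^5*523^1*991^1= 16585376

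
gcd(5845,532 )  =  7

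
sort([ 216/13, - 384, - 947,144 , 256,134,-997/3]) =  [ - 947 , - 384 ,- 997/3,216/13 , 134,144,256]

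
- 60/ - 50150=6/5015 = 0.00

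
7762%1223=424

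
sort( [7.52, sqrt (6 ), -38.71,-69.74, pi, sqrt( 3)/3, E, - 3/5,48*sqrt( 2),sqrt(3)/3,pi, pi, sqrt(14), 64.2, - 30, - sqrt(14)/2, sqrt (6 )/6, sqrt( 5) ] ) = [ - 69.74, - 38.71,-30,-sqrt(14)/2,-3/5,  sqrt(6) /6,sqrt(3 )/3, sqrt(3)/3, sqrt( 5), sqrt( 6), E,pi, pi, pi, sqrt( 14),7.52, 64.2, 48*sqrt (2)]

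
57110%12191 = 8346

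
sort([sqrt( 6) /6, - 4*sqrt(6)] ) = [  -  4*sqrt( 6),sqrt( 6) /6]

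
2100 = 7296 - 5196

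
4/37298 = 2/18649 = 0.00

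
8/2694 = 4/1347 =0.00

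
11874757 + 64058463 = 75933220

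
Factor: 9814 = 2^1 *7^1*701^1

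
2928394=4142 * 707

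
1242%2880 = 1242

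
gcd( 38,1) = 1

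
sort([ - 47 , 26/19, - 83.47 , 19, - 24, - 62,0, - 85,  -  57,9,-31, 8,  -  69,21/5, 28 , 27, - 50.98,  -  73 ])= [ - 85, - 83.47 ,-73, - 69,-62, - 57 , - 50.98,-47, - 31, - 24,0,  26/19, 21/5, 8,9,19,27, 28 ] 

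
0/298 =0=   0.00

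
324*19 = 6156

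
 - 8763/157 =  -56 + 29/157 = - 55.82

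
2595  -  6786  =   - 4191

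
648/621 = 24/23 = 1.04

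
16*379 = 6064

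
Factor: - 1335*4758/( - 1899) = 2^1*5^1 *13^1*61^1 * 89^1 * 211^( - 1) = 705770/211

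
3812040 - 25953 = 3786087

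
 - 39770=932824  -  972594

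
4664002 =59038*79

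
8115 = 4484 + 3631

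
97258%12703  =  8337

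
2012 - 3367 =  - 1355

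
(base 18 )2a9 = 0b1101000101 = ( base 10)837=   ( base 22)1G1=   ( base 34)OL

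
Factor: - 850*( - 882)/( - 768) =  - 62475/64 = - 2^( - 6)*3^1 * 5^2*7^2*17^1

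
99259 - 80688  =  18571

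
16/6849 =16/6849 = 0.00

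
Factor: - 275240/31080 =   -  983/111 = -3^ (  -  1 )*37^(-1)*983^1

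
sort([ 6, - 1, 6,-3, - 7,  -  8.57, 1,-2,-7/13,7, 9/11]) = [ - 8.57, - 7 ,-3,-2, - 1, - 7/13 , 9/11,1, 6, 6, 7]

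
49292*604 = 29772368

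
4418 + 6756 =11174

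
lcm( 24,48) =48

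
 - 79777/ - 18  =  4432 + 1/18 = 4432.06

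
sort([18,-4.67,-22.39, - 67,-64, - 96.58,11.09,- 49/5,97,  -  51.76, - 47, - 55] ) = [ - 96.58 ,  -  67  , - 64,  -  55,-51.76, - 47,-22.39, - 49/5, - 4.67, 11.09 , 18, 97 ] 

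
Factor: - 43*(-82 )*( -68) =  -239768  =  - 2^3* 17^1*  41^1*43^1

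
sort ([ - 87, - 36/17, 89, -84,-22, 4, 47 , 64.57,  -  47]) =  [ - 87, - 84,  -  47,-22,-36/17, 4, 47 , 64.57,89] 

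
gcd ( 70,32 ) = 2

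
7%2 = 1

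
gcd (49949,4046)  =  1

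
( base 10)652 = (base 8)1214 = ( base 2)1010001100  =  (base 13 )3B2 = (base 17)246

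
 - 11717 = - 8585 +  - 3132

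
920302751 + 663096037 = 1583398788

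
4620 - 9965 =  - 5345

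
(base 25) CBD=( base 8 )17154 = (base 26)bde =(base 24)DCC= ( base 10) 7788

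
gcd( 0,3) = 3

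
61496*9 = 553464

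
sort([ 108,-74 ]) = [ - 74,  108]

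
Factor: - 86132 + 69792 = -2^2 * 5^1 *19^1 * 43^1=-16340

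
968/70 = 484/35 = 13.83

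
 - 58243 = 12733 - 70976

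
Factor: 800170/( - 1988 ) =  - 805/2 = - 2^(-1 ) *5^1*7^1 * 23^1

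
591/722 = 591/722 = 0.82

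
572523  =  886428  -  313905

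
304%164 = 140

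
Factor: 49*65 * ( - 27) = -85995 = - 3^3 * 5^1 * 7^2*13^1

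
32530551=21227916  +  11302635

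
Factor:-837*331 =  - 3^3 * 31^1*331^1 = - 277047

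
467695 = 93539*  5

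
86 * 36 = 3096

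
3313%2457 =856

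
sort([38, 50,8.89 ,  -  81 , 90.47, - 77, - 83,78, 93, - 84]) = [ -84, - 83,  -  81,  -  77,8.89,38,  50, 78, 90.47, 93]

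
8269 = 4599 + 3670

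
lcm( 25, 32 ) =800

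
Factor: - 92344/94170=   -2^2 * 3^( -1 ) *5^( - 1 )*7^1 * 17^1* 43^( - 1 )*73^( - 1)*97^1 = -  46172/47085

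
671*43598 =29254258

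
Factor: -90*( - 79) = 7110 = 2^1*3^2*5^1 * 79^1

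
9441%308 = 201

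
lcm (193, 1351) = 1351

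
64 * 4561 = 291904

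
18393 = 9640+8753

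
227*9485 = 2153095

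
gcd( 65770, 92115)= 5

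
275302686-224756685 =50546001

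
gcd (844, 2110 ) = 422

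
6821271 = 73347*93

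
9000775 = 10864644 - 1863869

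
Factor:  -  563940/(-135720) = 241/58= 2^(-1)*29^( - 1 )*241^1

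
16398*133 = 2180934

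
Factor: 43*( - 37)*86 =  - 2^1*37^1*43^2 = - 136826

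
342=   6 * 57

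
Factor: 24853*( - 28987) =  - 7^1*29^1*41^1*101^1*857^1 = - 720413911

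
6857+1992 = 8849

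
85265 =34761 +50504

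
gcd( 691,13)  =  1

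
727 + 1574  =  2301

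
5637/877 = 5637/877 = 6.43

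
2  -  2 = 0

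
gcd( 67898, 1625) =1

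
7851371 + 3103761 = 10955132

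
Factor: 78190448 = 2^4*7^1* 163^1*4283^1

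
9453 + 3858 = 13311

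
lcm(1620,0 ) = 0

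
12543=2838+9705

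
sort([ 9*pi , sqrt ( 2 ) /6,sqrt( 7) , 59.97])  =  [sqrt (2)/6,sqrt(7), 9 * pi,  59.97 ] 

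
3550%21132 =3550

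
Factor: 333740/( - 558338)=-2^1*5^1*37^1* 619^(-1) = - 370/619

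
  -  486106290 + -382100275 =  -  868206565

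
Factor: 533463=3^1*7^2 * 19^1 * 191^1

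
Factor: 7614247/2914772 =2^( - 2)*7^( - 1) * 41^( - 1)*197^1*2539^( - 1)* 38651^1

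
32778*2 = 65556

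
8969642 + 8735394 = 17705036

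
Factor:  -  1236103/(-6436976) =2^(-4)*7^( - 1)*11^1*13^(-1 )*103^1*1091^1*4421^(  -  1) 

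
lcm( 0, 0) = 0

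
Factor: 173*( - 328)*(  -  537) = 30471528 = 2^3 * 3^1*41^1*173^1*179^1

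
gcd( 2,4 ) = 2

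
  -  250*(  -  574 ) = 143500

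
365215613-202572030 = 162643583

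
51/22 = 2 + 7/22  =  2.32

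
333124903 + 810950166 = 1144075069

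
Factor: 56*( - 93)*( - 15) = 2^3 *3^2*5^1*7^1*31^1 = 78120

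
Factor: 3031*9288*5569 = 2^3*3^3*7^1*43^1*433^1*5569^1 = 156778087032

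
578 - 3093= - 2515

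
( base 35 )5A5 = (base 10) 6480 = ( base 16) 1950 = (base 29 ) 7KD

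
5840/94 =62 +6/47 = 62.13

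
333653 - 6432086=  - 6098433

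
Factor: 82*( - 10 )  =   - 820 = - 2^2*5^1 * 41^1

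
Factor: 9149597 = 457^1*20021^1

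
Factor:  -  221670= -2^1* 3^3*5^1*821^1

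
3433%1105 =118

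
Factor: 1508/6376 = 377/1594 = 2^(-1)*13^1*29^1*797^(-1)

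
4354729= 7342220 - 2987491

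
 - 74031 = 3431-77462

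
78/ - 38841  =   - 26/12947 = - 0.00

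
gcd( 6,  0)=6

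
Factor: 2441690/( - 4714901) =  - 2^1*5^1 * 19^1*71^1*181^1*4714901^( - 1 )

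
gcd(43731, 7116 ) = 3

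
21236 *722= 15332392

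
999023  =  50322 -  -948701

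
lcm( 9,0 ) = 0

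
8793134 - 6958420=1834714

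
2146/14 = 1073/7 = 153.29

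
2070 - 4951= -2881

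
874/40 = 21 + 17/20=21.85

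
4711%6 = 1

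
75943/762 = 75943/762 = 99.66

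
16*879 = 14064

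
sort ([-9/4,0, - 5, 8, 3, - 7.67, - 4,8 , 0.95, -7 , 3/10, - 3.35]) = [  -  7.67,-7, - 5, - 4, -3.35,  -  9/4,0, 3/10, 0.95 , 3,8,8 ]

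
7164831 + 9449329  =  16614160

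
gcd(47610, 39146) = 1058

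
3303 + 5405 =8708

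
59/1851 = 59/1851 = 0.03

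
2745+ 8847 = 11592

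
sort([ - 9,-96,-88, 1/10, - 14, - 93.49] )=[ - 96, - 93.49, - 88,-14, - 9  ,  1/10 ]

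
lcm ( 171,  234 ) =4446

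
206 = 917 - 711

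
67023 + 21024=88047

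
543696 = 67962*8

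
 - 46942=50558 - 97500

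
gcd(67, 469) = 67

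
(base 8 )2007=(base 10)1031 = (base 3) 1102012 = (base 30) 14b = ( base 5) 13111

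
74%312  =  74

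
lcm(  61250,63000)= 2205000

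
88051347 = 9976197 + 78075150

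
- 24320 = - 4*6080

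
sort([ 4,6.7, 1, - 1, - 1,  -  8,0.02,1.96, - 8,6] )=[-8, - 8 , - 1, - 1,0.02,1,1.96, 4, 6, 6.7 ] 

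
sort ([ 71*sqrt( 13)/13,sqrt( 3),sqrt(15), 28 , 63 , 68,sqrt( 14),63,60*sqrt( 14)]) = [ sqrt( 3),sqrt(14),sqrt( 15) , 71*sqrt( 13)/13,28,63, 63,68, 60*sqrt(14 )]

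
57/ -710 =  - 1+653/710 = -  0.08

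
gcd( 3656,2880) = 8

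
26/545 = 26/545  =  0.05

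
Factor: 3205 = 5^1*641^1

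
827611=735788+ 91823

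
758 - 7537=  - 6779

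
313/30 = 313/30 = 10.43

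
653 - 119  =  534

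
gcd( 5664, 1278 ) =6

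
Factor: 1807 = 13^1*139^1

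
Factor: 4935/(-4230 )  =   - 7/6  =  - 2^(-1 )  *3^(- 1)*7^1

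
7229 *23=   166267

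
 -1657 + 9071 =7414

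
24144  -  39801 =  - 15657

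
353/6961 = 353/6961 = 0.05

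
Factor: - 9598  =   - 2^1 *4799^1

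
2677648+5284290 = 7961938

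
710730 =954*745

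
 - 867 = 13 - 880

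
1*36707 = 36707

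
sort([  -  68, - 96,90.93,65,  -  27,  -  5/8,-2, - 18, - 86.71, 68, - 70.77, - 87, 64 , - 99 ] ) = [ - 99, - 96,-87, - 86.71,-70.77, - 68,  -  27, - 18, - 2, - 5/8,  64 , 65, 68,90.93]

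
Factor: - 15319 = -15319^1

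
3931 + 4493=8424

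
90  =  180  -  90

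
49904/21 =2376 + 8/21 = 2376.38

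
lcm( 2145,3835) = 126555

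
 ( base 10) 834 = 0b1101000010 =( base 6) 3510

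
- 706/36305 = - 706/36305=- 0.02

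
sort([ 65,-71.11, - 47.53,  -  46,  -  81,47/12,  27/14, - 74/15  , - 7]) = [ - 81, -71.11,-47.53,-46, - 7,-74/15,27/14, 47/12, 65 ]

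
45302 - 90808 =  - 45506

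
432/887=432/887 = 0.49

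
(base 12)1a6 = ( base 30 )90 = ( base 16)10e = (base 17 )ff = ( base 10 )270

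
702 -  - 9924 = 10626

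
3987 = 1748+2239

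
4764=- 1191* (  -  4 )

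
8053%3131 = 1791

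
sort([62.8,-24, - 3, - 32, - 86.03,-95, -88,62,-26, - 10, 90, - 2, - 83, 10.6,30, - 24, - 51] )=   [ - 95 ,- 88 , - 86.03, - 83, - 51, - 32, - 26,-24, - 24,  -  10, - 3, - 2, 10.6, 30,62,62.8, 90]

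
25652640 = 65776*390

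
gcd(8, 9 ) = 1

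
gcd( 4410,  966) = 42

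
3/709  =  3/709=0.00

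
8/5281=8/5281= 0.00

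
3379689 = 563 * 6003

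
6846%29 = 2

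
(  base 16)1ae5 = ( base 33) 6AL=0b1101011100101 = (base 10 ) 6885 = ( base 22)e4l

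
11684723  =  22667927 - 10983204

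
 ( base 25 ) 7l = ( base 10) 196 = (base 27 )77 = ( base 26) 7E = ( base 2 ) 11000100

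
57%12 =9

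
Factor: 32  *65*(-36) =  - 2^7*3^2*5^1*13^1  =  -74880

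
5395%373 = 173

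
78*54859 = 4279002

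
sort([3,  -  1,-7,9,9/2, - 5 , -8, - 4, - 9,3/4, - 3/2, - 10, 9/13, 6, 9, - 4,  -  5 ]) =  [ -10,  -  9 , - 8, - 7, - 5, - 5, - 4,- 4, - 3/2, - 1, 9/13,3/4, 3,9/2, 6,9, 9 ] 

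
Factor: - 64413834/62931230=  - 32206917/31465615 = -3^1* 5^ (-1 ) * 19^( - 1) * 857^1 * 12527^1*331217^( -1 )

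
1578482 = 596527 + 981955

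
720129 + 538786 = 1258915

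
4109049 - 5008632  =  -899583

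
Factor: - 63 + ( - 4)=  - 67 = - 67^1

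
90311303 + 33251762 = 123563065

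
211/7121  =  211/7121 = 0.03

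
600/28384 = 75/3548 = 0.02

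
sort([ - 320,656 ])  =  [ - 320,  656 ] 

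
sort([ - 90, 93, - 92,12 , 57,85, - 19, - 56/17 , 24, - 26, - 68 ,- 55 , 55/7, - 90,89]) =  [-92,-90, - 90, - 68 , - 55, - 26, - 19 , - 56/17,55/7,12,24, 57,85, 89, 93]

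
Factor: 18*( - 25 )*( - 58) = 26100=2^2*3^2 * 5^2*29^1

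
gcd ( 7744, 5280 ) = 352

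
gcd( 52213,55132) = 7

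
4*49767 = 199068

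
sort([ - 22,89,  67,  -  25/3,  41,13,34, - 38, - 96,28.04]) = [ - 96, - 38,-22, - 25/3, 13, 28.04,34,41,67, 89 ]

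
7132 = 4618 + 2514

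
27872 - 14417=13455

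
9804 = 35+9769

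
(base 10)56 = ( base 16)38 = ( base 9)62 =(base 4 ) 320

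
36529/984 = 36529/984 = 37.12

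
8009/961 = 8009/961=8.33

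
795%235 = 90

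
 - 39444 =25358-64802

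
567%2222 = 567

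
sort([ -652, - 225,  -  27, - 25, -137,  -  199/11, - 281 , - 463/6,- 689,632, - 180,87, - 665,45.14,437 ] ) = [- 689, - 665, - 652, - 281, - 225, - 180, - 137 , - 463/6 , - 27, -25, - 199/11,  45.14, 87,437 , 632] 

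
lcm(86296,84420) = 3883320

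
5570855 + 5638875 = 11209730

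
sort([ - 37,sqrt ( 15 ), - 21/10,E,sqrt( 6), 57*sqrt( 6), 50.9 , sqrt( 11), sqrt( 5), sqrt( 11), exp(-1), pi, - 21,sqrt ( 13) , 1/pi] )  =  [  -  37,  -  21, - 21/10, 1/pi,  exp( - 1), sqrt ( 5) , sqrt(6 ), E, pi,  sqrt(11 ), sqrt( 11), sqrt( 13),sqrt( 15), 50.9, 57*sqrt(6)] 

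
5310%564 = 234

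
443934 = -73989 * (- 6 )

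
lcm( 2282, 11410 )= 11410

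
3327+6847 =10174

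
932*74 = 68968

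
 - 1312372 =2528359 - 3840731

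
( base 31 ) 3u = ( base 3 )11120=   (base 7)234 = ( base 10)123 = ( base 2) 1111011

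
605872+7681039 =8286911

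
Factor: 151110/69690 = 219/101 = 3^1 * 73^1*101^ ( - 1 )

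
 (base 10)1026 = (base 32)102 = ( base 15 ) 486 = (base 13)60c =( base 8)2002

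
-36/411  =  -12/137  =  -0.09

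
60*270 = 16200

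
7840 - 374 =7466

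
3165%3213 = 3165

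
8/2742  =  4/1371=0.00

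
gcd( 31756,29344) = 4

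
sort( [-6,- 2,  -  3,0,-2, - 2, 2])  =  [ - 6, - 3,-2, - 2,-2,0,2 ] 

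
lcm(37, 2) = 74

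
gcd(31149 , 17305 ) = 3461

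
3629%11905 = 3629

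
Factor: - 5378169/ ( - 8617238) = 2^ ( - 1 ) * 3^1*7^( - 2) * 109^1*16447^1*87931^( - 1)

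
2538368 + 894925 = 3433293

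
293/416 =293/416= 0.70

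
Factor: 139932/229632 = 39/64  =  2^( - 6)*3^1*13^1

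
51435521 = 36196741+15238780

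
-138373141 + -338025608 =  -476398749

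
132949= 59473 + 73476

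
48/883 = 48/883= 0.05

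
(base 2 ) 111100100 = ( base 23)l1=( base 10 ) 484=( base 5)3414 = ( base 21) 121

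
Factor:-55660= - 2^2*5^1*11^2*23^1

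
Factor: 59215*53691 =3179312565= 3^1*5^1 * 11^1 * 13^1*911^1*1627^1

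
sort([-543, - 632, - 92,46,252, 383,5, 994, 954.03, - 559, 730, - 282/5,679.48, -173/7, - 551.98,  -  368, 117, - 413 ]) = [ - 632, - 559, - 551.98,- 543 ,  -  413, - 368,  -  92,- 282/5,- 173/7,5, 46,  117, 252,383, 679.48, 730, 954.03, 994 ] 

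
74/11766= 1/159 = 0.01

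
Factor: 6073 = 6073^1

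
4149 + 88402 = 92551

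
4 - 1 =3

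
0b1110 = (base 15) E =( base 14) 10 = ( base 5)24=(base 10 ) 14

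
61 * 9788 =597068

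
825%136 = 9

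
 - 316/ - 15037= 316/15037= 0.02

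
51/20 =2 + 11/20= 2.55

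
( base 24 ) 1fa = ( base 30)11g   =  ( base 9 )1261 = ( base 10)946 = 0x3b2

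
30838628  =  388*79481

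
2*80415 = 160830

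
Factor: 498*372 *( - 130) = -2^4*3^2*5^1*13^1*31^1*83^1 = - 24083280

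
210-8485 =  - 8275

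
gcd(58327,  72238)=1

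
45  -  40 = 5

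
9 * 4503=40527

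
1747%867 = 13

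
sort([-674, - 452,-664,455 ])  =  [ - 674,-664, - 452, 455 ]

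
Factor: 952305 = 3^1 *5^1*63487^1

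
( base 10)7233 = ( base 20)i1d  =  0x1c41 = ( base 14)28c9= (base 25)BE8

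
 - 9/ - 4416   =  3/1472 = 0.00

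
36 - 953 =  - 917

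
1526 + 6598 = 8124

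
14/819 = 2/117 = 0.02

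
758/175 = 758/175 =4.33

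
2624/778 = 1312/389 = 3.37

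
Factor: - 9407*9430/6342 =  - 44354005/3171 = - 3^( -1)*5^1*7^(  -  1 )*23^2*41^1*151^ (-1 )*409^1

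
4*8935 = 35740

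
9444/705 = 3148/235 = 13.40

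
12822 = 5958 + 6864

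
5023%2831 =2192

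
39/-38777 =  - 39/38777 = -0.00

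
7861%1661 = 1217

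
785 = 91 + 694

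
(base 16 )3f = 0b111111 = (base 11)58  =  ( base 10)63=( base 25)2d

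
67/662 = 67/662 = 0.10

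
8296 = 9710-1414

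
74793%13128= 9153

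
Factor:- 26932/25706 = - 13466/12853 =-2^1 * 6733^1*12853^( - 1 ) 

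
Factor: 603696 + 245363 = 849059=31^1*61^1*449^1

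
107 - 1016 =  - 909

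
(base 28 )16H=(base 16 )3C9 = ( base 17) 360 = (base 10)969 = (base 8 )1711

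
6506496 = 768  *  8472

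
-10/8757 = -10/8757 = - 0.00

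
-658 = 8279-8937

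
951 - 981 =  - 30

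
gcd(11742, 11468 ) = 2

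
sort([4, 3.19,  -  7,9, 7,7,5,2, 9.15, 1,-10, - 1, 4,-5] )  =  [ - 10, - 7, - 5,-1, 1,  2, 3.19,4, 4,5,  7,7,9, 9.15]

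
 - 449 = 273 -722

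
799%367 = 65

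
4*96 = 384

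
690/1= 690 = 690.00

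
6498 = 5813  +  685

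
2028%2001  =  27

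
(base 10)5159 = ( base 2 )1010000100111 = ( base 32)517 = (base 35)47e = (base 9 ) 7062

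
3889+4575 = 8464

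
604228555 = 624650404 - 20421849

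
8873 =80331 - 71458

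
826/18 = 413/9 = 45.89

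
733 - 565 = 168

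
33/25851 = 11/8617=   0.00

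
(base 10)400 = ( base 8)620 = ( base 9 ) 484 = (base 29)DN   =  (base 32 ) CG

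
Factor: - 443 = -443^1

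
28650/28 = 1023+3/14 = 1023.21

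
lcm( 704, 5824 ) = 64064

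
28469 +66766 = 95235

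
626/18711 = 626/18711 = 0.03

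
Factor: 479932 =2^2*119983^1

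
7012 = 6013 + 999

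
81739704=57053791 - - 24685913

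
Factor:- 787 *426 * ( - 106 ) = 35537772 = 2^2 * 3^1 * 53^1*71^1*787^1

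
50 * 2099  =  104950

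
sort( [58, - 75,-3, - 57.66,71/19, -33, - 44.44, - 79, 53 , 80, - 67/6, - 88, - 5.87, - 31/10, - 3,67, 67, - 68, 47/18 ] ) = [ - 88,- 79, - 75,-68, - 57.66, - 44.44, - 33, - 67/6, - 5.87,-31/10, - 3, - 3, 47/18, 71/19, 53,58, 67,67,80]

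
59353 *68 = 4036004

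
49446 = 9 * 5494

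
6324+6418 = 12742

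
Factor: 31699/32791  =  11^( - 2) * 271^( -1) *31699^1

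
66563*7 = 465941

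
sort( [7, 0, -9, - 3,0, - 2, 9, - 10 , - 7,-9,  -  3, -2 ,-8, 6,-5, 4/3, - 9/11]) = [-10 , - 9,-9,- 8,  -  7, - 5, - 3, - 3,-2, - 2, - 9/11, 0,  0, 4/3, 6, 7, 9] 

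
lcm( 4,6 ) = 12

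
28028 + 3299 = 31327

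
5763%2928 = 2835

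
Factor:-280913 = -280913^1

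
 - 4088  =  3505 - 7593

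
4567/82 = 4567/82=   55.70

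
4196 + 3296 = 7492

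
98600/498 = 49300/249= 197.99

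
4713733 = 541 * 8713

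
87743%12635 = 11933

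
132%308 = 132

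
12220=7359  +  4861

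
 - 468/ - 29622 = 78/4937 = 0.02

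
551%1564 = 551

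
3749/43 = 87+8/43 = 87.19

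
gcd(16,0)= 16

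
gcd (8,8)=8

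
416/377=32/29 = 1.10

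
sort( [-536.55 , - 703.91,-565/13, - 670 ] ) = [-703.91, - 670,  -  536.55, - 565/13] 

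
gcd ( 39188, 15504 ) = 4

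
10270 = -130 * (-79)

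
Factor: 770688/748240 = 48168/46765= 2^3*3^3*5^( - 1 )*47^ (-1) *199^( - 1)*223^1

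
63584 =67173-3589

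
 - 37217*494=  - 18385198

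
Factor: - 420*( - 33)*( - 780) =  - 10810800  =  - 2^4*3^3*5^2*7^1*11^1*13^1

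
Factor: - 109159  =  -109159^1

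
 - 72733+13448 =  - 59285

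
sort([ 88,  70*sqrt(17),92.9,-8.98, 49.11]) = [ - 8.98,  49.11, 88,92.9 , 70*sqrt( 17) ]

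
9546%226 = 54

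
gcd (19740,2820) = 2820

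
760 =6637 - 5877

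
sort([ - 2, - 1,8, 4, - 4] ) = [ - 4, - 2, - 1, 4,8 ] 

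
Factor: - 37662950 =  - 2^1*5^2*13^1*57943^1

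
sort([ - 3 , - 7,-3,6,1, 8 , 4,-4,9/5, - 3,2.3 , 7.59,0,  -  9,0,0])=[ - 9, - 7,-4,- 3 , - 3, - 3,0 , 0,0, 1, 9/5,2.3,4,6,7.59,8 ]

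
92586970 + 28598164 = 121185134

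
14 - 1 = 13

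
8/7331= 8/7331 = 0.00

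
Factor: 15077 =15077^1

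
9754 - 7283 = 2471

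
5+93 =98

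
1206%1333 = 1206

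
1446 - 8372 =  - 6926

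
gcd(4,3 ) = 1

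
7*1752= 12264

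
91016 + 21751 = 112767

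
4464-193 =4271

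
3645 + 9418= 13063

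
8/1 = 8 = 8.00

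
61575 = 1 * 61575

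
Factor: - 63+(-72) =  - 135 = - 3^3*5^1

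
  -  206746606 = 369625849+-576372455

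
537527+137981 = 675508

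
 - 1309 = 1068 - 2377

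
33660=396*85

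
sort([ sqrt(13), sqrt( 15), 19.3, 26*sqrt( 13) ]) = [ sqrt ( 13), sqrt(  15), 19.3 , 26 *sqrt( 13)]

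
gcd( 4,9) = 1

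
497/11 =497/11 = 45.18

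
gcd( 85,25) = 5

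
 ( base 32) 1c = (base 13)35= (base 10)44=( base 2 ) 101100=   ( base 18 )28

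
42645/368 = 115 + 325/368 =115.88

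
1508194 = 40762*37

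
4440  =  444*10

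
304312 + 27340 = 331652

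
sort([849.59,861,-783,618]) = [ - 783, 618,849.59, 861 ] 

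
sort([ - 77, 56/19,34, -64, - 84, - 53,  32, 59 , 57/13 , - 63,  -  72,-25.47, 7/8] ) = [ - 84,-77, - 72, - 64, - 63, - 53,  -  25.47,7/8 , 56/19,57/13,32,34, 59] 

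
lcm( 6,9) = 18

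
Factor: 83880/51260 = 18/11  =  2^1 * 3^2*11^( - 1 ) 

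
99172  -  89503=9669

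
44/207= 44/207 = 0.21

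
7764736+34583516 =42348252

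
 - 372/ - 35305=372/35305=0.01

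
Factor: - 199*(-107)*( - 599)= - 107^1*199^1*599^1 = - 12754507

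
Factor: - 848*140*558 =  - 2^7*3^2*5^1 *7^1*31^1*53^1 = - 66245760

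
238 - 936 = - 698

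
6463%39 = 28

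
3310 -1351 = 1959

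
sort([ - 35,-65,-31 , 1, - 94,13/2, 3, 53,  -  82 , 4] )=[ - 94,  -  82,-65, - 35, - 31,  1 , 3, 4,  13/2,53]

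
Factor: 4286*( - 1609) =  - 2^1 * 1609^1*2143^1 =- 6896174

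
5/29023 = 5/29023 = 0.00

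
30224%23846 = 6378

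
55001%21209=12583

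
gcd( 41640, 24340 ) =20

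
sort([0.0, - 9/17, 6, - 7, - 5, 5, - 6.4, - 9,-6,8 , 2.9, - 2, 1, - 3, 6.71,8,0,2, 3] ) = [-9, - 7, - 6.4, - 6, - 5 , - 3 , - 2, - 9/17, 0.0,0, 1,2, 2.9,3, 5, 6, 6.71,  8, 8]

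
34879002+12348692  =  47227694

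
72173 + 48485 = 120658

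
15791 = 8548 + 7243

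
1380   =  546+834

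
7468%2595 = 2278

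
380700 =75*5076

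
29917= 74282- 44365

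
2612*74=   193288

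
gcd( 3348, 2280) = 12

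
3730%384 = 274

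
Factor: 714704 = 2^4 * 19^1*2351^1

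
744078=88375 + 655703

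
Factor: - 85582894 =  - 2^1*42791447^1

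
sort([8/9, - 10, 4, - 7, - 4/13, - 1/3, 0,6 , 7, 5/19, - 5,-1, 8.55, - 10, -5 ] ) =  [-10, - 10, - 7, - 5 , - 5, - 1, - 1/3,  -  4/13 , 0, 5/19,8/9,4,  6,  7,8.55]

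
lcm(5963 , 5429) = 363743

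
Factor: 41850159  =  3^1*13^1*839^1*1279^1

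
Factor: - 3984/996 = -2^2=-  4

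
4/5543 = 4/5543 = 0.00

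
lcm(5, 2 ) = 10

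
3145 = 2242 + 903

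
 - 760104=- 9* 84456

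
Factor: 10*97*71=2^1*5^1*71^1*97^1 = 68870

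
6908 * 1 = 6908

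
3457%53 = 12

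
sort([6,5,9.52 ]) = [ 5, 6,9.52]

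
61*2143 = 130723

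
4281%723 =666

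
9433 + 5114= 14547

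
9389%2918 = 635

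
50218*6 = 301308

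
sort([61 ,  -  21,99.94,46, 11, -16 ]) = [ -21, - 16, 11 , 46,61,99.94] 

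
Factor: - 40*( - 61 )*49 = 119560 = 2^3 * 5^1*7^2*  61^1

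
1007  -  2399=-1392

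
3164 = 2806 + 358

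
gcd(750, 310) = 10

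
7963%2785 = 2393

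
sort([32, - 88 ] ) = [ - 88,  32]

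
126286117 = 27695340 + 98590777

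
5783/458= 5783/458 = 12.63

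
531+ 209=740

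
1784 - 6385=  - 4601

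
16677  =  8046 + 8631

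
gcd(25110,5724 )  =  54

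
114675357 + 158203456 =272878813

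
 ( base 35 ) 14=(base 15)29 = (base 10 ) 39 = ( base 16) 27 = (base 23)1g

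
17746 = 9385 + 8361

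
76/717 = 76/717 = 0.11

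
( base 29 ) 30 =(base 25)3C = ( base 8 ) 127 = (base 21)43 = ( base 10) 87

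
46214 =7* 6602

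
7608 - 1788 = 5820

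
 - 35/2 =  - 18+1/2 =-17.50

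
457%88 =17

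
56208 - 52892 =3316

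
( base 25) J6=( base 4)13201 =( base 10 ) 481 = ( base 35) DQ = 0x1E1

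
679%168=7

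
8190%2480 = 750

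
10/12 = 5/6 = 0.83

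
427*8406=3589362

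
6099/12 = 2033/4= 508.25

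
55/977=55/977 = 0.06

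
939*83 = 77937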